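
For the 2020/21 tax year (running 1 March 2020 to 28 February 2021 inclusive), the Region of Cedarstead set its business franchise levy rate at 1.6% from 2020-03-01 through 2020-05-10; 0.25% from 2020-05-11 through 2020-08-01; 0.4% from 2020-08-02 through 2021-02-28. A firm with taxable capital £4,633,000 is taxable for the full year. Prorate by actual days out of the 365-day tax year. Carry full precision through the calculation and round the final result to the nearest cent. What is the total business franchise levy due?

2020-03-01 to 2020-05-10: 71 days at 1.6% → £4,633,000 × 1.6% × 71/365 = £14,419.4192
2020-05-11 to 2020-08-01: 83 days at 0.25% → £4,633,000 × 0.25% × 83/365 = £2,633.8288
2020-08-02 to 2021-02-28: 211 days at 0.4% → £4,633,000 × 0.4% × 211/365 = £10,713.0192
Total = £27,766.2671

£27,766.27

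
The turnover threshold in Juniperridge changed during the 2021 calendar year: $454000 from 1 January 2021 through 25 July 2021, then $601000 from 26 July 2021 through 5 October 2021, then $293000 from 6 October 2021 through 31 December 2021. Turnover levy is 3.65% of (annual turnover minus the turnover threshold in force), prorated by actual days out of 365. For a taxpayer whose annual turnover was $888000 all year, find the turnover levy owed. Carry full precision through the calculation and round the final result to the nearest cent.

1 January – 25 July 2021: 206 days, exemption $454000 → ($888000 − $454000) × 3.65% × 206/365 = $8940.4000
26 July – 5 October 2021: 72 days, exemption $601000 → ($888000 − $601000) × 3.65% × 72/365 = $2066.4000
6 October – 31 December 2021: 87 days, exemption $293000 → ($888000 − $293000) × 3.65% × 87/365 = $5176.5000
Total = $16183.3000

$16183.30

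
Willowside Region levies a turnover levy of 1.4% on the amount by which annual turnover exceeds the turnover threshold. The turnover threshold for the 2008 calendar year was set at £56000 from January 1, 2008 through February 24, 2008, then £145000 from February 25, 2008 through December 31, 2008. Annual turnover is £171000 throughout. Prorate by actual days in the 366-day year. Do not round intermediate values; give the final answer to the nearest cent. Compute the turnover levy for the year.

£551.24

January 1 – February 24, 2008: 55 days, exemption £56000 → (£171000 − £56000) × 1.4% × 55/366 = £241.9399
February 25 – December 31, 2008: 311 days, exemption £145000 → (£171000 − £145000) × 1.4% × 311/366 = £309.3005
Total = £551.2404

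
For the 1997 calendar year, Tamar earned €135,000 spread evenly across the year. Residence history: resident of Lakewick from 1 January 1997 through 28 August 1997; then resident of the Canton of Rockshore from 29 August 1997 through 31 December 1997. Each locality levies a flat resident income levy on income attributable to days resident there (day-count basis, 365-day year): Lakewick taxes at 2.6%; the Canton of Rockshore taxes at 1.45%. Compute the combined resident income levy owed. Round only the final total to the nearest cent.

€2,978.32

Lakewick, 1 January – 28 August 1997: 240 days → €135,000 × 2.6% × 240/365 = €2,307.9452
The Canton of Rockshore, 29 August – 31 December 1997: 125 days → €135,000 × 1.45% × 125/365 = €670.3767
Total = €2,978.3219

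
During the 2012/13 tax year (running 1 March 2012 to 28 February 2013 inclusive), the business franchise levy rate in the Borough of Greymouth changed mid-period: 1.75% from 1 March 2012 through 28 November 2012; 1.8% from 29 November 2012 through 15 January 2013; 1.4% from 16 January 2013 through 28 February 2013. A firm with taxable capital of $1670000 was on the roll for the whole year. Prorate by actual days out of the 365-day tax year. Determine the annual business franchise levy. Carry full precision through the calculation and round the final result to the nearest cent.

1 March – 28 November 2012: 273 days at 1.75% → $1670000 × 1.75% × 273/365 = $21858.6986
29 November 2012 – 15 January 2013: 48 days at 1.8% → $1670000 × 1.8% × 48/365 = $3953.0959
16 January – 28 February 2013: 44 days at 1.4% → $1670000 × 1.4% × 44/365 = $2818.4110
Total = $28630.2055

$28630.21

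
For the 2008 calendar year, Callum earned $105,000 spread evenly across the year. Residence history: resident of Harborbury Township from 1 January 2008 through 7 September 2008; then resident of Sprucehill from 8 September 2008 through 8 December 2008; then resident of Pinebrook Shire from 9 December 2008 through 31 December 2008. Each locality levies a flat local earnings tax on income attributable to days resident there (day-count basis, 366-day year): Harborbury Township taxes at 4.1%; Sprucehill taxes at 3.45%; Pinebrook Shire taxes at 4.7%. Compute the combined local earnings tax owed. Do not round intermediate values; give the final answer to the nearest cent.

$4,173.03

Harborbury Township, 1 January – 7 September 2008: 251 days → $105,000 × 4.1% × 251/366 = $2,952.3361
Sprucehill, 8 September – 8 December 2008: 92 days → $105,000 × 3.45% × 92/366 = $910.5738
Pinebrook Shire, 9 December – 31 December 2008: 23 days → $105,000 × 4.7% × 23/366 = $310.1230
Total = $4,173.0328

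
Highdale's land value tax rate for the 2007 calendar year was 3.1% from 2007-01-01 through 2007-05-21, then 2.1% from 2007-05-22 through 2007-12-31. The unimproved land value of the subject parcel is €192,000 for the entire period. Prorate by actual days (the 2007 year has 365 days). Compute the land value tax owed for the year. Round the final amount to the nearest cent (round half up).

€4,773.70

2007-01-01 to 2007-05-21: 141 days at 3.1% → €192,000 × 3.1% × 141/365 = €2,299.2658
2007-05-22 to 2007-12-31: 224 days at 2.1% → €192,000 × 2.1% × 224/365 = €2,474.4329
Total = €4,773.6986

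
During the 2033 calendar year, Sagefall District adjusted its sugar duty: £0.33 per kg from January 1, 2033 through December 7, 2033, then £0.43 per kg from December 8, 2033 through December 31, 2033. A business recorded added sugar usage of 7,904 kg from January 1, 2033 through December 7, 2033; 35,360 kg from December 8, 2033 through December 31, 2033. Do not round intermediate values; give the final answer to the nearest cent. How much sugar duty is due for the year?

£17,813.12

January 1 – December 7, 2033: 7,904 kg at £0.33/kg → £2,608.32
December 8 – December 31, 2033: 35,360 kg at £0.43/kg → £15,204.80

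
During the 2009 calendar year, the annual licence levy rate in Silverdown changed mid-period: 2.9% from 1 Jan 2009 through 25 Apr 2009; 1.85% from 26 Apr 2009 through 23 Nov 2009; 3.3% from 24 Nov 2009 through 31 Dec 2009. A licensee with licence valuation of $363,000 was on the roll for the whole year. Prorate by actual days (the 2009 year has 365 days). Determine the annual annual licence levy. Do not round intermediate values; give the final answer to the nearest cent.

$8,464.36

1 Jan – 25 Apr 2009: 115 days at 2.9% → $363,000 × 2.9% × 115/365 = $3,316.7260
26 Apr – 23 Nov 2009: 212 days at 1.85% → $363,000 × 1.85% × 212/365 = $3,900.5096
24 Nov – 31 Dec 2009: 38 days at 3.3% → $363,000 × 3.3% × 38/365 = $1,247.1288
Total = $8,464.3644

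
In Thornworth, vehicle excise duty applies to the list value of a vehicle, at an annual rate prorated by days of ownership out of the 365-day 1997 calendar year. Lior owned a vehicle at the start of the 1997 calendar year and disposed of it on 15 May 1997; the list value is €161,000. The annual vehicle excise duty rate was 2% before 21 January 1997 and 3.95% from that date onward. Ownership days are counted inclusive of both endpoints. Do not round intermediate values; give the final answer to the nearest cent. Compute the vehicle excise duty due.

1 January – 20 January 1997: 20 days at 2% → €161,000 × 2% × 20/365 = €176.4384
21 January – 15 May 1997: 115 days at 3.95% → €161,000 × 3.95% × 115/365 = €2,003.6781
Total = €2,180.1164

€2,180.12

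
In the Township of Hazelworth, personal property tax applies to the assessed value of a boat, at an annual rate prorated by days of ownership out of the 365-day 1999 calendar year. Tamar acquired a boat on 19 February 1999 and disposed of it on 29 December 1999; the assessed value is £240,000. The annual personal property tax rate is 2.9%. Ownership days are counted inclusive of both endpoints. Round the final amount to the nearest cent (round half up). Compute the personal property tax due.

£5,987.51

Days held (19 February – 29 December 1999): 314 out of 365
Tax = £240,000 × 2.9% × 314/365 = £5,987.5068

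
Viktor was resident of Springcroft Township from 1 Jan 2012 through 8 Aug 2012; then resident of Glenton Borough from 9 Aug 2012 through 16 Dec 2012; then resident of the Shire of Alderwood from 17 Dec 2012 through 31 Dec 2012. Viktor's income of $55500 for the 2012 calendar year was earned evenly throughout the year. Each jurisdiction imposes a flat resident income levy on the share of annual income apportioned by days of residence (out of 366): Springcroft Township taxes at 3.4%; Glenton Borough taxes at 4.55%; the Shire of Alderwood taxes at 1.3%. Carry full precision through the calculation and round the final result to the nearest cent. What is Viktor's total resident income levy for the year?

$2065.93

Springcroft Township, 1 Jan – 8 Aug 2012: 221 days → $55500 × 3.4% × 221/366 = $1139.4180
Glenton Borough, 9 Aug – 16 Dec 2012: 130 days → $55500 × 4.55% × 130/366 = $896.9467
The Shire of Alderwood, 17 Dec – 31 Dec 2012: 15 days → $55500 × 1.3% × 15/366 = $29.5697
Total = $2065.9344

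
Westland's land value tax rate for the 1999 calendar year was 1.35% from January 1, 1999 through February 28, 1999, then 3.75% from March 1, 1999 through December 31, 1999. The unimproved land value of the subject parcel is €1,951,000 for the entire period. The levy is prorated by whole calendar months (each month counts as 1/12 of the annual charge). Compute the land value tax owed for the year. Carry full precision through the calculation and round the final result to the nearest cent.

€65,358.50

January 1 – February 28, 1999: 2 months at 1.35% → €1,951,000 × 1.35% × 2/12 = €4,389.7500
March 1 – December 31, 1999: 10 months at 3.75% → €1,951,000 × 3.75% × 10/12 = €60,968.7500
Total = €65,358.5000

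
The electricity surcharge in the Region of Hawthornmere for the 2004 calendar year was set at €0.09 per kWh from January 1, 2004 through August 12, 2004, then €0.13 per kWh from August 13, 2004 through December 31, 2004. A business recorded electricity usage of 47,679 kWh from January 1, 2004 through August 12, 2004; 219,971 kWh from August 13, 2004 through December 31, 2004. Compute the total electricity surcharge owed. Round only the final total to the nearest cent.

€32887.34

January 1 – August 12, 2004: 47,679 kWh at €0.09/kWh → €4291.11
August 13 – December 31, 2004: 219,971 kWh at €0.13/kWh → €28596.23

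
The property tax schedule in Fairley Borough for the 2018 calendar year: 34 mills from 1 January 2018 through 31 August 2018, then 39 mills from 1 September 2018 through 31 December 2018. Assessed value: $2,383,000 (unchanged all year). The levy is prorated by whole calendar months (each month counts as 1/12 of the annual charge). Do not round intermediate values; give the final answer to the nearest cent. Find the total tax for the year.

1 January – 31 August 2018: 8 months at 34 mills → $2,383,000 × 3.4% × 8/12 = $54,014.6667
1 September – 31 December 2018: 4 months at 39 mills → $2,383,000 × 3.9% × 4/12 = $30,979.0000
Total = $84,993.6667

$84,993.67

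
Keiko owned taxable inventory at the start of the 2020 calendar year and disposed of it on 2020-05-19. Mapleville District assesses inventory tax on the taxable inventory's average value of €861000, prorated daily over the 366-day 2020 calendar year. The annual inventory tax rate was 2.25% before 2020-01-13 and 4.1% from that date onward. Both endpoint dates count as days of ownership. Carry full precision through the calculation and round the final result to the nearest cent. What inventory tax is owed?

€12980.87

2020-01-01 to 2020-01-12: 12 days at 2.25% → €861000 × 2.25% × 12/366 = €635.1639
2020-01-13 to 2020-05-19: 128 days at 4.1% → €861000 × 4.1% × 128/366 = €12345.7049
Total = €12980.8689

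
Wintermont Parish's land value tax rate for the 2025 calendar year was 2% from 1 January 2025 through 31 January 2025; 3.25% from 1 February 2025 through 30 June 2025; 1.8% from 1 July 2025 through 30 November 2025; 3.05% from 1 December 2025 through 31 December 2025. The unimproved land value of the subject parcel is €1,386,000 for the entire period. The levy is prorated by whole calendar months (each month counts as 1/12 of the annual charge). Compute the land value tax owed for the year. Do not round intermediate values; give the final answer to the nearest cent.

1 January – 31 January 2025: 1 month at 2% → €1,386,000 × 2% × 1/12 = €2,310.0000
1 February – 30 June 2025: 5 months at 3.25% → €1,386,000 × 3.25% × 5/12 = €18,768.7500
1 July – 30 November 2025: 5 months at 1.8% → €1,386,000 × 1.8% × 5/12 = €10,395.0000
1 December – 31 December 2025: 1 month at 3.05% → €1,386,000 × 3.05% × 1/12 = €3,522.7500
Total = €34,996.5000

€34,996.50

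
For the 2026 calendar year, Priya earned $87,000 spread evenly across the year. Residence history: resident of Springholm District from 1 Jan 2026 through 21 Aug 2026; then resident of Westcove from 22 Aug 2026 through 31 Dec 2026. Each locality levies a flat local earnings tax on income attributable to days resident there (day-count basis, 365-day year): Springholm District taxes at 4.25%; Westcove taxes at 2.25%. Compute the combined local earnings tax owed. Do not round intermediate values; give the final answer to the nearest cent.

$3,068.24

Springholm District, 1 Jan – 21 Aug 2026: 233 days → $87,000 × 4.25% × 233/365 = $2,360.3219
Westcove, 22 Aug – 31 Dec 2026: 132 days → $87,000 × 2.25% × 132/365 = $707.9178
Total = $3,068.2397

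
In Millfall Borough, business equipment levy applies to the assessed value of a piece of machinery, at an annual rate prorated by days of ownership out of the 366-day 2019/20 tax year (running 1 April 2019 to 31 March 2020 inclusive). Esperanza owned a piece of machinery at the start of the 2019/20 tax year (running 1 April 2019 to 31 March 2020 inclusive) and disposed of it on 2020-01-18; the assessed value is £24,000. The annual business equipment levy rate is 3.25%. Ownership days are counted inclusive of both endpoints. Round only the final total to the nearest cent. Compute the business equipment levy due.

£624.43

Days held (2019-04-01 to 2020-01-18): 293 out of 366
Tax = £24,000 × 3.25% × 293/366 = £624.4262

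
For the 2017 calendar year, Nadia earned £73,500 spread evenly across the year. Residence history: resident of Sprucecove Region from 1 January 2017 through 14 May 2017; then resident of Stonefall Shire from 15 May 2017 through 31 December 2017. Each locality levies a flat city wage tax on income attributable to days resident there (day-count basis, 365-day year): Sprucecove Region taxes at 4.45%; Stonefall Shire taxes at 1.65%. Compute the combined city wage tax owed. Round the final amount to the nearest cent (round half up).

£1,968.29

Sprucecove Region, 1 January – 14 May 2017: 134 days → £73,500 × 4.45% × 134/365 = £1,200.7685
Stonefall Shire, 15 May – 31 December 2017: 231 days → £73,500 × 1.65% × 231/365 = £767.5212
Total = £1,968.2897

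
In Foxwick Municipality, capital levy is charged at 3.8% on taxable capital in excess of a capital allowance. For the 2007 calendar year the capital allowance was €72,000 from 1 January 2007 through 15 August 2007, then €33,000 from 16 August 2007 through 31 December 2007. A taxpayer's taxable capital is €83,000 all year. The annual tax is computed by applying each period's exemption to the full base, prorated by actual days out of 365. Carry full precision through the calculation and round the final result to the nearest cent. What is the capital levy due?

€978.32

1 January – 15 August 2007: 227 days, exemption €72,000 → (€83,000 − €72,000) × 3.8% × 227/365 = €259.9616
16 August – 31 December 2007: 138 days, exemption €33,000 → (€83,000 − €33,000) × 3.8% × 138/365 = €718.3562
Total = €978.3178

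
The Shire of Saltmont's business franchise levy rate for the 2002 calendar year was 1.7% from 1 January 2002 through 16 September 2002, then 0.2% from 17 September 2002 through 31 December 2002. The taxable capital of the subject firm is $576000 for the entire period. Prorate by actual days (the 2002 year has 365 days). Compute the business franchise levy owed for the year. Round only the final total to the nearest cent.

$7282.85

1 January – 16 September 2002: 259 days at 1.7% → $576000 × 1.7% × 259/365 = $6948.2959
17 September – 31 December 2002: 106 days at 0.2% → $576000 × 0.2% × 106/365 = $334.5534
Total = $7282.8493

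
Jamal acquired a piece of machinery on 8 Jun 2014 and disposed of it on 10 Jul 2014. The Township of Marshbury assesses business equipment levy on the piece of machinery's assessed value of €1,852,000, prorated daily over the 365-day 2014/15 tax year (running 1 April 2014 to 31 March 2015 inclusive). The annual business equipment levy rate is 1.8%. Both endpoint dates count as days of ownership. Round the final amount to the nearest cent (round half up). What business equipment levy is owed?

Days held (8 Jun – 10 Jul 2014): 33 out of 365
Tax = €1,852,000 × 1.8% × 33/365 = €3,013.9397

€3,013.94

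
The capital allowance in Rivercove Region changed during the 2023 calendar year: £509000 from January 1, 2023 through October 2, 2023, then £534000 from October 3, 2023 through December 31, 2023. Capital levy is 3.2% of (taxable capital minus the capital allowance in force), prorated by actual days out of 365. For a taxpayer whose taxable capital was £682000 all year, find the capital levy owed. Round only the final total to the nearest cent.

January 1 – October 2, 2023: 275 days, exemption £509000 → (£682000 − £509000) × 3.2% × 275/365 = £4170.9589
October 3 – December 31, 2023: 90 days, exemption £534000 → (£682000 − £534000) × 3.2% × 90/365 = £1167.7808
Total = £5338.7397

£5338.74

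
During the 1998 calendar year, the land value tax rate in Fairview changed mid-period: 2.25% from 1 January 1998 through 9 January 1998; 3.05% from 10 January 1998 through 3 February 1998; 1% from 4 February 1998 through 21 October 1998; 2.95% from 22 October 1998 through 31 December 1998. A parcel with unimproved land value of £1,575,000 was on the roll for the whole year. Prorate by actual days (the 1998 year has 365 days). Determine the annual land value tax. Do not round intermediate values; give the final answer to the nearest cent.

1 January – 9 January 1998: 9 days at 2.25% → £1,575,000 × 2.25% × 9/365 = £873.8014
10 January – 3 February 1998: 25 days at 3.05% → £1,575,000 × 3.05% × 25/365 = £3,290.2397
4 February – 21 October 1998: 260 days at 1% → £1,575,000 × 1% × 260/365 = £11,219.1781
22 October – 31 December 1998: 71 days at 2.95% → £1,575,000 × 2.95% × 71/365 = £9,037.9110
Total = £24,421.1301

£24,421.13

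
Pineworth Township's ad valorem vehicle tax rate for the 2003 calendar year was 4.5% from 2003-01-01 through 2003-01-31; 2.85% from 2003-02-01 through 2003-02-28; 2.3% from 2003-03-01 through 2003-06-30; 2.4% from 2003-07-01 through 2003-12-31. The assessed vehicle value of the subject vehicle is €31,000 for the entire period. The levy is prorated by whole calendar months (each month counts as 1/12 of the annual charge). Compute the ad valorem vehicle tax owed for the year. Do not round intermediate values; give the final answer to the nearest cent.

2003-01-01 to 2003-01-31: 1 month at 4.5% → €31,000 × 4.5% × 1/12 = €116.2500
2003-02-01 to 2003-02-28: 1 month at 2.85% → €31,000 × 2.85% × 1/12 = €73.6250
2003-03-01 to 2003-06-30: 4 months at 2.3% → €31,000 × 2.3% × 4/12 = €237.6667
2003-07-01 to 2003-12-31: 6 months at 2.4% → €31,000 × 2.4% × 6/12 = €372.0000
Total = €799.5417

€799.54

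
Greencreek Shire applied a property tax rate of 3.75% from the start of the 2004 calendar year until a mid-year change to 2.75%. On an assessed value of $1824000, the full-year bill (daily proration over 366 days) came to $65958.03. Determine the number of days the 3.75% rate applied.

317 days

Let d = days at the first rate; then 366 − d days at the second rate.
$1824000 × [3.75%·d + 2.75%·(366−d)] / 366 = $65958.03
Solving gives d = 317, so the new rate took effect on 13 Nov 2004.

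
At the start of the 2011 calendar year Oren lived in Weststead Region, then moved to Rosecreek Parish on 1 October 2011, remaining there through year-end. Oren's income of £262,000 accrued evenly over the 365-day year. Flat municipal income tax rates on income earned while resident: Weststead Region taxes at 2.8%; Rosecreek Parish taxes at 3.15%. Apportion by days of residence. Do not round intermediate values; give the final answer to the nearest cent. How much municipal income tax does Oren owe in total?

£7,567.13

Weststead Region, 1 January – 30 September 2011: 273 days → £262,000 × 2.8% × 273/365 = £5,486.9260
Rosecreek Parish, 1 October – 31 December 2011: 92 days → £262,000 × 3.15% × 92/365 = £2,080.2082
Total = £7,567.1342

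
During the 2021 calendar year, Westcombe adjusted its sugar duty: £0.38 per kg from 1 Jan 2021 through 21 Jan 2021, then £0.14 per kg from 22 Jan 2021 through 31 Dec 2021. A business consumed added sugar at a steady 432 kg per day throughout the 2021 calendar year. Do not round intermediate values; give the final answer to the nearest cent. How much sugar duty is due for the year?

£24252.48

1 Jan – 21 Jan 2021: 21 days × 432 kg/day = 9,072 kg at £0.38/kg → £3447.36
22 Jan – 31 Dec 2021: 344 days × 432 kg/day = 148,608 kg at £0.14/kg → £20805.12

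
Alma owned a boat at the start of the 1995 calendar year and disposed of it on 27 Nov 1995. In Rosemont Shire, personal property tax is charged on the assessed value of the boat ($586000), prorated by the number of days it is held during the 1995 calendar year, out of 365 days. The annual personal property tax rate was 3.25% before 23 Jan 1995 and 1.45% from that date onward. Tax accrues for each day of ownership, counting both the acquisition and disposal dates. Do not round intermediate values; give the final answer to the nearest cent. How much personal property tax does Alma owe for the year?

$8341.27

1 Jan – 22 Jan 1995: 22 days at 3.25% → $586000 × 3.25% × 22/365 = $1147.9178
23 Jan – 27 Nov 1995: 309 days at 1.45% → $586000 × 1.45% × 309/365 = $7193.3507
Total = $8341.2685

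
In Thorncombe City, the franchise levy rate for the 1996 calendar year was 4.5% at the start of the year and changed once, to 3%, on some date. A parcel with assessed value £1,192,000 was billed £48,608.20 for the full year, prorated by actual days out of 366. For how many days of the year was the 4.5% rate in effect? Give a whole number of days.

Let d = days at the first rate; then 366 − d days at the second rate.
£1,192,000 × [4.5%·d + 3%·(366−d)] / 366 = £48,608.20
Solving gives d = 263, so the new rate took effect on 20 September 1996.

263 days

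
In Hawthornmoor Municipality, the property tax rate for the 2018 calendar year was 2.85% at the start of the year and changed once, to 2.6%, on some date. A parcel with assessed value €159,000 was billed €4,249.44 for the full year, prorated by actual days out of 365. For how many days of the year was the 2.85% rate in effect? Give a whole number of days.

106 days

Let d = days at the first rate; then 365 − d days at the second rate.
€159,000 × [2.85%·d + 2.6%·(365−d)] / 365 = €4,249.44
Solving gives d = 106, so the new rate took effect on 17 Apr 2018.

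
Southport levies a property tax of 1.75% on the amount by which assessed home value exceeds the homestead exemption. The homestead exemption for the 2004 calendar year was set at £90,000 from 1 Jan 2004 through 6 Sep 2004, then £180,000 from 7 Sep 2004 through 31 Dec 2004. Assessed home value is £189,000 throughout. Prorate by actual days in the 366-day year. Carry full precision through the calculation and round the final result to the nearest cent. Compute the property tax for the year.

£1,233.32

1 Jan – 6 Sep 2004: 250 days, exemption £90,000 → (£189,000 − £90,000) × 1.75% × 250/366 = £1,183.4016
7 Sep – 31 Dec 2004: 116 days, exemption £180,000 → (£189,000 − £180,000) × 1.75% × 116/366 = £49.9180
Total = £1,233.3197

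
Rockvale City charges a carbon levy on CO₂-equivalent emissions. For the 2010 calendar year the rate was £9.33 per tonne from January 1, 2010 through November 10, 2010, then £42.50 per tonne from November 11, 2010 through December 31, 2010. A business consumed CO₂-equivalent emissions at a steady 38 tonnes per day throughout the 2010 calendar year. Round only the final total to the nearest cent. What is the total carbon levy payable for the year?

January 1 – November 10, 2010: 314 days × 38 tonnes/day = 11,932 tonnes at £9.33/tonne → £111,325.56
November 11 – December 31, 2010: 51 days × 38 tonnes/day = 1,938 tonnes at £42.50/tonne → £82,365.00

£193,690.56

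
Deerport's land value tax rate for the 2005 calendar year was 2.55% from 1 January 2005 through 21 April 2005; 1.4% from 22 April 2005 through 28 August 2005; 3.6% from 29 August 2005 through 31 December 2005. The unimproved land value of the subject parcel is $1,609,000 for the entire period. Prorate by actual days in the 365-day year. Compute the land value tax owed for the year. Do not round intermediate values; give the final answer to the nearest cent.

$40,275.69

1 January – 21 April 2005: 111 days at 2.55% → $1,609,000 × 2.55% × 111/365 = $12,477.4644
22 April – 28 August 2005: 129 days at 1.4% → $1,609,000 × 1.4% × 129/365 = $7,961.2438
29 August – 31 December 2005: 125 days at 3.6% → $1,609,000 × 3.6% × 125/365 = $19,836.9863
Total = $40,275.6945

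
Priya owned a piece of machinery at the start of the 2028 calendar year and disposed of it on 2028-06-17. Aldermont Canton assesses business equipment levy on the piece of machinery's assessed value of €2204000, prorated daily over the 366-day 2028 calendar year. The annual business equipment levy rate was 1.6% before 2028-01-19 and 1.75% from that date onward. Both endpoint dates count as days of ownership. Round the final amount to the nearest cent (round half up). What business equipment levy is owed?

2028-01-01 to 2028-01-18: 18 days at 1.6% → €2204000 × 1.6% × 18/366 = €1734.2951
2028-01-19 to 2028-06-17: 151 days at 1.75% → €2204000 × 1.75% × 151/366 = €15912.7596
Total = €17647.0546

€17647.05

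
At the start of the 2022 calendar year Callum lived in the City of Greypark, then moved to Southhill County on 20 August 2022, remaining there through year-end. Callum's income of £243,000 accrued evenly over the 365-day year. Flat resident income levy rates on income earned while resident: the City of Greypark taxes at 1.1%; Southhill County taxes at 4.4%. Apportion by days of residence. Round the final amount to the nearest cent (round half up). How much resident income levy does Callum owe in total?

The City of Greypark, 1 January – 19 August 2022: 231 days → £243,000 × 1.1% × 231/365 = £1,691.6795
Southhill County, 20 August – 31 December 2022: 134 days → £243,000 × 4.4% × 134/365 = £3,925.2822
Total = £5,616.9616

£5,616.96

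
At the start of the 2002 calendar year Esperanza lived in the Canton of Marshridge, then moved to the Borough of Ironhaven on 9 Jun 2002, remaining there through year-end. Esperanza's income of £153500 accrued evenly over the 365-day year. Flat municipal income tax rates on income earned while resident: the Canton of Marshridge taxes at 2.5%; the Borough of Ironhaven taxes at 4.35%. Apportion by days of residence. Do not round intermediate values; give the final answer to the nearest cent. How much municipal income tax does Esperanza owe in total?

The Canton of Marshridge, 1 Jan – 8 Jun 2002: 159 days → £153500 × 2.5% × 159/365 = £1671.6781
The Borough of Ironhaven, 9 Jun – 31 Dec 2002: 206 days → £153500 × 4.35% × 206/365 = £3768.5301
Total = £5440.2082

£5440.21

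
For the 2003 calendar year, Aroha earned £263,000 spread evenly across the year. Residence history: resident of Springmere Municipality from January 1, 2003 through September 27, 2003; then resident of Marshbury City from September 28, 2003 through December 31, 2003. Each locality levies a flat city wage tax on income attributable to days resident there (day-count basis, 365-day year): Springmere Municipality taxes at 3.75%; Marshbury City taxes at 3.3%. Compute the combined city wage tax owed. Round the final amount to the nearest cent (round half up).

Springmere Municipality, January 1 – September 27, 2003: 270 days → £263,000 × 3.75% × 270/365 = £7,295.5479
Marshbury City, September 28 – December 31, 2003: 95 days → £263,000 × 3.3% × 95/365 = £2,258.9178
Total = £9,554.4658

£9,554.47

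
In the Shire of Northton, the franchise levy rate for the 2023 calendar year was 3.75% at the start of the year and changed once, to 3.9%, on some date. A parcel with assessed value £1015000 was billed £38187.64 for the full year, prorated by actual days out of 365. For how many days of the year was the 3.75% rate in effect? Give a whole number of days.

Let d = days at the first rate; then 365 − d days at the second rate.
£1015000 × [3.75%·d + 3.9%·(365−d)] / 365 = £38187.64
Solving gives d = 335, so the new rate took effect on 2 December 2023.

335 days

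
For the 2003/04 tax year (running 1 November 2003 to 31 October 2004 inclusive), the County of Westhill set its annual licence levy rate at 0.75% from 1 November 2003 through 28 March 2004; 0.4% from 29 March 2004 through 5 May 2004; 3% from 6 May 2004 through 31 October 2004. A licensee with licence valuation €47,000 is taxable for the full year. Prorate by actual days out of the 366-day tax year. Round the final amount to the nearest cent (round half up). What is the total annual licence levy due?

1 November 2003 – 28 March 2004: 149 days at 0.75% → €47,000 × 0.75% × 149/366 = €143.5041
29 March – 5 May 2004: 38 days at 0.4% → €47,000 × 0.4% × 38/366 = €19.5191
6 May – 31 October 2004: 179 days at 3% → €47,000 × 3% × 179/366 = €689.5902
Total = €852.6134

€852.61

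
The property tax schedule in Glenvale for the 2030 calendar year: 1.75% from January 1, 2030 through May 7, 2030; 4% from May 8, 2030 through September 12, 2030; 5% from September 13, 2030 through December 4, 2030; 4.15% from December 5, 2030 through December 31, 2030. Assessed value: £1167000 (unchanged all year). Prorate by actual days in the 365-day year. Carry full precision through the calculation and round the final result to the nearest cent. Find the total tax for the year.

£40327.04

January 1 – May 7, 2030: 127 days at 1.75% → £1167000 × 1.75% × 127/365 = £7105.9110
May 8 – September 12, 2030: 128 days at 4% → £1167000 × 4% × 128/365 = £16369.9726
September 13 – December 4, 2030: 83 days at 5% → £1167000 × 5% × 83/365 = £13268.6301
December 5 – December 31, 2030: 27 days at 4.15% → £1167000 × 4.15% × 27/365 = £3582.5301
Total = £40327.0438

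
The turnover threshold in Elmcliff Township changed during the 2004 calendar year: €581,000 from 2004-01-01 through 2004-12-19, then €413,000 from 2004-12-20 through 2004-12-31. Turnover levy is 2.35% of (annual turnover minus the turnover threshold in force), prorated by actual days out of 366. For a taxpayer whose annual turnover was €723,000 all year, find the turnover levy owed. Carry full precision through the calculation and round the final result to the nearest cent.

2004-01-01 to 2004-12-19: 354 days, exemption €581,000 → (€723,000 − €581,000) × 2.35% × 354/366 = €3,227.5902
2004-12-20 to 2004-12-31: 12 days, exemption €413,000 → (€723,000 − €413,000) × 2.35% × 12/366 = €238.8525
Total = €3,466.4426

€3,466.44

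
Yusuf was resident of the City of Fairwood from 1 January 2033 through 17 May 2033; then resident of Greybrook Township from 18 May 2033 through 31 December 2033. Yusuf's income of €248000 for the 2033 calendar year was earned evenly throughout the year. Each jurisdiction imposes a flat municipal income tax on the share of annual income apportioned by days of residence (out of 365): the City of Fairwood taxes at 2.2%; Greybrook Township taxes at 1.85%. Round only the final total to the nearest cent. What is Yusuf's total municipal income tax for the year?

€4913.80

The City of Fairwood, 1 January – 17 May 2033: 137 days → €248000 × 2.2% × 137/365 = €2047.8685
Greybrook Township, 18 May – 31 December 2033: 228 days → €248000 × 1.85% × 228/365 = €2865.9288
Total = €4913.7973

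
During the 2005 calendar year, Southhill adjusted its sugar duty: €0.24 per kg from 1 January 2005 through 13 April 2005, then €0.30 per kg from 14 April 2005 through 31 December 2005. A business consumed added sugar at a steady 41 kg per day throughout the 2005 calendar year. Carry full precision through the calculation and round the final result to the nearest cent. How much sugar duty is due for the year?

€4,236.12

1 January – 13 April 2005: 103 days × 41 kg/day = 4,223 kg at €0.24/kg → €1,013.52
14 April – 31 December 2005: 262 days × 41 kg/day = 10,742 kg at €0.30/kg → €3,222.60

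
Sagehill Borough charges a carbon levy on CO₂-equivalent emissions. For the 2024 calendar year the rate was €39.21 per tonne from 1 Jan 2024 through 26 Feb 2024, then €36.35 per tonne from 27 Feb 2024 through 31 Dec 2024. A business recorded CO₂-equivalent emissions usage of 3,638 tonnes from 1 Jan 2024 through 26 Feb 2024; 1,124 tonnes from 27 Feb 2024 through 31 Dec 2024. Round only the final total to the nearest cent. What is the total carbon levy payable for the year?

€183,503.38

1 Jan – 26 Feb 2024: 3,638 tonnes at €39.21/tonne → €142,645.98
27 Feb – 31 Dec 2024: 1,124 tonnes at €36.35/tonne → €40,857.40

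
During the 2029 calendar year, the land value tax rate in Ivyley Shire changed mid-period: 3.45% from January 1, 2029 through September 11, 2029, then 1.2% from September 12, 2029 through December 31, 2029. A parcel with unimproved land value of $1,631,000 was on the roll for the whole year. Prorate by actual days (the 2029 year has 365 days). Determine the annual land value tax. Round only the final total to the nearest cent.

$45,109.44

January 1 – September 11, 2029: 254 days at 3.45% → $1,631,000 × 3.45% × 254/365 = $39,157.4055
September 12 – December 31, 2029: 111 days at 1.2% → $1,631,000 × 1.2% × 111/365 = $5,952.0329
Total = $45,109.4384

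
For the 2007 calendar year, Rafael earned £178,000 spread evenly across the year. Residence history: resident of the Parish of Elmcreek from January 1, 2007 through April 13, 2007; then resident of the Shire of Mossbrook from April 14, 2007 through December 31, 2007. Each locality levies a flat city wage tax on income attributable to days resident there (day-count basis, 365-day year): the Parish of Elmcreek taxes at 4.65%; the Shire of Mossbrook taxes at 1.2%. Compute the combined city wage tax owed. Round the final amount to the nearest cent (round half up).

The Parish of Elmcreek, January 1 – April 13, 2007: 103 days → £178,000 × 4.65% × 103/365 = £2,335.7014
The Shire of Mossbrook, April 14 – December 31, 2007: 262 days → £178,000 × 1.2% × 262/365 = £1,533.2384
Total = £3,868.9397

£3,868.94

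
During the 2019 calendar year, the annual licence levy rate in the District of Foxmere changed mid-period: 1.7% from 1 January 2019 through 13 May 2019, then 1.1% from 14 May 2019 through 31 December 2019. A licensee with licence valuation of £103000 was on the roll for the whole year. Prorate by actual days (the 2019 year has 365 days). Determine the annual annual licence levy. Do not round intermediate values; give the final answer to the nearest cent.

£1358.19

1 January – 13 May 2019: 133 days at 1.7% → £103000 × 1.7% × 133/365 = £638.0356
14 May – 31 December 2019: 232 days at 1.1% → £103000 × 1.1% × 232/365 = £720.1534
Total = £1358.1890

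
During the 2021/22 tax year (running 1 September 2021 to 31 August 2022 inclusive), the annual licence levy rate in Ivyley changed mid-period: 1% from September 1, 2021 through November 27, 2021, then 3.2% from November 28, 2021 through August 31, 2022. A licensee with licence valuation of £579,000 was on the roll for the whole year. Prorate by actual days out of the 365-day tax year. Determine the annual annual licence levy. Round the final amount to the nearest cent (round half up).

September 1 – November 27, 2021: 88 days at 1% → £579,000 × 1% × 88/365 = £1,395.9452
November 28, 2021 – August 31, 2022: 277 days at 3.2% → £579,000 × 3.2% × 277/365 = £14,060.9753
Total = £15,456.9205

£15,456.92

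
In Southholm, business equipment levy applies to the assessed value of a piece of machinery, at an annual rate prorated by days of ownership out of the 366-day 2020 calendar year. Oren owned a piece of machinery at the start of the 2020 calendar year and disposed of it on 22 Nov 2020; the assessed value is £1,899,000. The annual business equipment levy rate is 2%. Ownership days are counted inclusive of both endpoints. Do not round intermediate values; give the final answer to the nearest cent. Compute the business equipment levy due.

Days held (1 Jan – 22 Nov 2020): 327 out of 366
Tax = £1,899,000 × 2% × 327/366 = £33,932.9508

£33,932.95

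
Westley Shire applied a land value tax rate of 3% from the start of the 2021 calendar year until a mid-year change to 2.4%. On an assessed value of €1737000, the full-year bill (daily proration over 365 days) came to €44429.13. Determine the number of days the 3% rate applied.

96 days

Let d = days at the first rate; then 365 − d days at the second rate.
€1737000 × [3%·d + 2.4%·(365−d)] / 365 = €44429.13
Solving gives d = 96, so the new rate took effect on 7 Apr 2021.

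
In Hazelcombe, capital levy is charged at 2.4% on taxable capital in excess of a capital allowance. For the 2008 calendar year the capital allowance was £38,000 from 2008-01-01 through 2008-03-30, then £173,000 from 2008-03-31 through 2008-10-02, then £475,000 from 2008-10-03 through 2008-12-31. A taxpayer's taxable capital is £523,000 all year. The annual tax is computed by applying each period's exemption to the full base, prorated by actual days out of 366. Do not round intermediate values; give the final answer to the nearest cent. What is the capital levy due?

2008-01-01 to 2008-03-30: 90 days, exemption £38,000 → (£523,000 − £38,000) × 2.4% × 90/366 = £2,862.2951
2008-03-31 to 2008-10-02: 186 days, exemption £173,000 → (£523,000 − £173,000) × 2.4% × 186/366 = £4,268.8525
2008-10-03 to 2008-12-31: 90 days, exemption £475,000 → (£523,000 − £475,000) × 2.4% × 90/366 = £283.2787
Total = £7,414.4262

£7,414.43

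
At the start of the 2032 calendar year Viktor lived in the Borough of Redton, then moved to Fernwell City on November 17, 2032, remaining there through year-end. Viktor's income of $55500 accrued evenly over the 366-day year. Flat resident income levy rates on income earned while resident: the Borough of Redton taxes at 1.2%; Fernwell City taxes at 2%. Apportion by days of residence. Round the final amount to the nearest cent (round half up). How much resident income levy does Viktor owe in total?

$720.59

The Borough of Redton, January 1 – November 16, 2032: 321 days → $55500 × 1.2% × 321/366 = $584.1148
Fernwell City, November 17 – December 31, 2032: 45 days → $55500 × 2% × 45/366 = $136.4754
Total = $720.5902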